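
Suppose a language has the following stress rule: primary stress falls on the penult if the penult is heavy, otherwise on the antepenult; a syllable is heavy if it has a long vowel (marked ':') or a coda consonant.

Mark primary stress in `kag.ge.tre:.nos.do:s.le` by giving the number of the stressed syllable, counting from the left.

Weights: 4 nos H, 5 do:s H, 6 le L.
The penult (syllable 5, do:s) is heavy, so it takes stress.
Primary stress: syllable 5 → kag.ge.tre:.nos.ˈdo:s.le.

5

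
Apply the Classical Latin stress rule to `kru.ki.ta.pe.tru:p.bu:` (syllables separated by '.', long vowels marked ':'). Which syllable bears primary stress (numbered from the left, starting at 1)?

5

Classical Latin: stress the penult if heavy (long vowel or closed), else the antepenult.
Weights: 4 pe L, 5 tru:p H, 6 bu: H.
The penult (syllable 5, tru:p) is heavy, so it takes stress.
Stress on syllable 5: kru.ki.ta.pe.ˈtru:p.bu:.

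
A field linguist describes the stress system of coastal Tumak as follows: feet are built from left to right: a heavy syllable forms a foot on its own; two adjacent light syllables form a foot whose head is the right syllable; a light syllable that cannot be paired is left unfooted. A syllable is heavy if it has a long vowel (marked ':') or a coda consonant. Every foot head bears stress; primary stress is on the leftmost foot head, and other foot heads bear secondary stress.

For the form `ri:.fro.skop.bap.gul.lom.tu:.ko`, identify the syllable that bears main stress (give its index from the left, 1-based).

Weights: 1 ri: H, 2 fro L, 3 skop H, 4 bap H, 5 gul H, 6 lom H, 7 tu: H, 8 ko L.
Parse left to right (heavy = foot alone; LL = one foot; stranded L unfooted): (ˈri:) fro (ˈskop) (ˈbap) (ˈgul) (ˈlom) (ˈtu:) ko.
Foot heads: 1, 3, 4, 5, 6, 7.
Primary stress on the leftmost head = syllable 1.
Primary stress: syllable 1 → ˈri:.fro.skop.bap.gul.lom.tu:.ko.

1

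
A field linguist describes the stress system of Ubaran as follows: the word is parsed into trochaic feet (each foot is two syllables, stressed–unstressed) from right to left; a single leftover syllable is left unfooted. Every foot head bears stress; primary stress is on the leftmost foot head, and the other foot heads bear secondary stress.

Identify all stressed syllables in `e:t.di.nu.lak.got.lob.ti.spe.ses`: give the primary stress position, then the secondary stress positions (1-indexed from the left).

Parse right to left into trochaic (ˈσσ) feet: e:t (ˈdi.nu) (ˈlak.got) (ˈlob.ti) (ˈspe.ses). Syllable 1 is left unfooted.
Foot heads (stressed positions): 2, 4, 6, 8.
End Rule Leftmost: primary stress on the leftmost head = syllable 2.
Secondary stress on 4, 6, 8: e:t.ˈdi.nu.ˌlak.got.ˌlob.ti.ˌspe.ses.

primary 2, secondary 4, 6, 8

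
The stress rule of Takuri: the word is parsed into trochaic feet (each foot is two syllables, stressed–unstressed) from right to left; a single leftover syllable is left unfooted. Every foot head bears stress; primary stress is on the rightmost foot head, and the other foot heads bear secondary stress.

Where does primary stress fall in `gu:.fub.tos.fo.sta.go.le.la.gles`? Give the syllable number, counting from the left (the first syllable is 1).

8

Parse right to left into trochaic (ˈσσ) feet: gu: (ˈfub.tos) (ˈfo.sta) (ˈgo.le) (ˈla.gles). Syllable 1 is left unfooted.
Foot heads (stressed positions): 2, 4, 6, 8.
End Rule Rightmost: primary stress on the rightmost head = syllable 8.
Primary stress: syllable 8 → gu:.fub.tos.fo.sta.go.le.ˈla.gles.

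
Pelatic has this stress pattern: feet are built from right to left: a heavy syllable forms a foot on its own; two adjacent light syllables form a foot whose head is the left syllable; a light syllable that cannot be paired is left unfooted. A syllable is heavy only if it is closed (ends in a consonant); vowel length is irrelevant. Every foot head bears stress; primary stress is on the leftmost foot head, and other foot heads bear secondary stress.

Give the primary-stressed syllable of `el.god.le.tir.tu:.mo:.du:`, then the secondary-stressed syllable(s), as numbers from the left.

primary 1, secondary 2, 4, 6

Weights: 1 el H, 2 god H, 3 le L, 4 tir H, 5 tu: L, 6 mo: L, 7 du: L.
Parse right to left (heavy = foot alone; LL = one foot; stranded L unfooted): (ˈel) (ˈgod) le (ˈtir) tu: (ˈmo:.du:).
Foot heads: 1, 2, 4, 6.
Primary stress on the leftmost head = syllable 1.
Secondary stress on 2, 4, 6: ˈel.ˌgod.le.ˌtir.tu:.ˌmo:.du:.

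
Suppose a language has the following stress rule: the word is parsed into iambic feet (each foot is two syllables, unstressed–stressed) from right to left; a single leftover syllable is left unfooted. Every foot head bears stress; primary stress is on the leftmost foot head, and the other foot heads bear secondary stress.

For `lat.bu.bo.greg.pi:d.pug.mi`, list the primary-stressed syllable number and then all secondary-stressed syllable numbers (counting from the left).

Parse right to left into iambic (σˈσ) feet: lat (bu.ˈbo) (greg.ˈpi:d) (pug.ˈmi). Syllable 1 is left unfooted.
Foot heads (stressed positions): 3, 5, 7.
End Rule Leftmost: primary stress on the leftmost head = syllable 3.
Secondary stress on 5, 7: lat.bu.ˈbo.greg.ˌpi:d.pug.ˌmi.

primary 3, secondary 5, 7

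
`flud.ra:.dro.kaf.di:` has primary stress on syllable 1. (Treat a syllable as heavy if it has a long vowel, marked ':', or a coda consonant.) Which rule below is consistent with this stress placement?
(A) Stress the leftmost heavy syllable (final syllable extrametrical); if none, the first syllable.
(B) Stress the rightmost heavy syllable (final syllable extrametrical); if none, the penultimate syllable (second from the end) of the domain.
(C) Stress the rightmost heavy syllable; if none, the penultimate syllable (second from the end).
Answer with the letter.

A

Rule A → syllable 1 ✓.
Rule B → syllable 4 (observed: 1).
Rule C → syllable 5 (observed: 1).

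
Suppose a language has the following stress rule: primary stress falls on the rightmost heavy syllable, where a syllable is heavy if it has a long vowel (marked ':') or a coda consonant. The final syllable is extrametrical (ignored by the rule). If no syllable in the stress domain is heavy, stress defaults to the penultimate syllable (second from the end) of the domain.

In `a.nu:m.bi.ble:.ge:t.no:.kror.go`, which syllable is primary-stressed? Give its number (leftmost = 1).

The final syllable (8, go) is extrametrical; the stress domain is syllables 1–7.
Weights: 1 a L, 2 nu:m H, 3 bi L, 4 ble: H, 5 ge:t H, 6 no: H, 7 kror H.
Heavy syllables in the domain: 2, 4, 5, 6, 7. The rightmost is syllable 7 (kror).
Primary stress: syllable 7 → a.nu:m.bi.ble:.ge:t.no:.ˈkror.go.

7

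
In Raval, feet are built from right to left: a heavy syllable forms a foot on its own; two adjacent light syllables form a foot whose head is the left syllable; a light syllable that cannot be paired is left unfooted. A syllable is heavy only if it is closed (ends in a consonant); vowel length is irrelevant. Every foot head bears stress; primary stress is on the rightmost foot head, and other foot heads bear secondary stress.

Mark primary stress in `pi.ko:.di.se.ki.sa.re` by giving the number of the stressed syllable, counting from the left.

6

Weights: 1 pi L, 2 ko: L, 3 di L, 4 se L, 5 ki L, 6 sa L, 7 re L.
Parse right to left (heavy = foot alone; LL = one foot; stranded L unfooted): pi (ˈko:.di) (ˈse.ki) (ˈsa.re).
Foot heads: 2, 4, 6.
Primary stress on the rightmost head = syllable 6.
Primary stress: syllable 6 → pi.ko:.di.se.ki.ˈsa.re.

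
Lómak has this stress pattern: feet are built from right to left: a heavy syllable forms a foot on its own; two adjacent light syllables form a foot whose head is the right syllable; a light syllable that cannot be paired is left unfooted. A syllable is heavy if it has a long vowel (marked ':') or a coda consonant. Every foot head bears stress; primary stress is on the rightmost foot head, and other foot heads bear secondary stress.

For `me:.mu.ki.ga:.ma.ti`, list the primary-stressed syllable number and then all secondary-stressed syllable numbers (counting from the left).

Weights: 1 me: H, 2 mu L, 3 ki L, 4 ga: H, 5 ma L, 6 ti L.
Parse right to left (heavy = foot alone; LL = one foot; stranded L unfooted): (ˈme:) (mu.ˈki) (ˈga:) (ma.ˈti).
Foot heads: 1, 3, 4, 6.
Primary stress on the rightmost head = syllable 6.
Secondary stress on 1, 3, 4: ˌme:.mu.ˌki.ˌga:.ma.ˈti.

primary 6, secondary 1, 3, 4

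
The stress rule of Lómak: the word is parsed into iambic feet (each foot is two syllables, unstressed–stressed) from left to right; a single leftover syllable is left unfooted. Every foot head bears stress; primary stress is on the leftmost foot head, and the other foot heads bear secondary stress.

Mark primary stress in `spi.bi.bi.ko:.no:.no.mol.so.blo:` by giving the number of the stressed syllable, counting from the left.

2

Parse left to right into iambic (σˈσ) feet: (spi.ˈbi) (bi.ˈko:) (no:.ˈno) (mol.ˈso) blo:. Syllable 9 is left unfooted.
Foot heads (stressed positions): 2, 4, 6, 8.
End Rule Leftmost: primary stress on the leftmost head = syllable 2.
Primary stress: syllable 2 → spi.ˈbi.bi.ko:.no:.no.mol.so.blo:.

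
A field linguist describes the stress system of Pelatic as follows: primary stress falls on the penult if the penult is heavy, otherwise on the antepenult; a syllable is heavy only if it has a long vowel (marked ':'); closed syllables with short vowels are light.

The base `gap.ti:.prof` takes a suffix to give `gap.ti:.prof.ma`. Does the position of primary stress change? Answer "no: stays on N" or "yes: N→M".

Base `gap.ti:.prof` (3 syllables):
  Weights: 1 gap L, 2 ti: H, 3 prof L.
  The penult (syllable 2, ti:) is heavy, so it takes stress.
  → primary stress on syllable 2.
Suffixed `gap.ti:.prof.ma` (4 syllables):
  Weights: 2 ti: H, 3 prof L, 4 ma L.
  The penult (syllable 3, prof) is light, so stress falls on the antepenult (syllable 2, ti:).
  → primary stress on syllable 2.

no: stays on 2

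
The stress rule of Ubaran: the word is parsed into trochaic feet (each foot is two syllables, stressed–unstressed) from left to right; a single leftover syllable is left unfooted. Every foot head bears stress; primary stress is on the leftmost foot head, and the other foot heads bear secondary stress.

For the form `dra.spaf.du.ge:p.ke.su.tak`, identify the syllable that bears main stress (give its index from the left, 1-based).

1

Parse left to right into trochaic (ˈσσ) feet: (ˈdra.spaf) (ˈdu.ge:p) (ˈke.su) tak. Syllable 7 is left unfooted.
Foot heads (stressed positions): 1, 3, 5.
End Rule Leftmost: primary stress on the leftmost head = syllable 1.
Primary stress: syllable 1 → ˈdra.spaf.du.ge:p.ke.su.tak.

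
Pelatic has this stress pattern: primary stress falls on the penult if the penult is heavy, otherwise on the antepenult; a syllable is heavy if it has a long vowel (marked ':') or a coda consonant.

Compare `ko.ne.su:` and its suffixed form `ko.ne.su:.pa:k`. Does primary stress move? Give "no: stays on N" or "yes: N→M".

Base `ko.ne.su:` (3 syllables):
  Weights: 1 ko L, 2 ne L, 3 su: H.
  The penult (syllable 2, ne) is light, so stress falls on the antepenult (syllable 1, ko).
  → primary stress on syllable 1.
Suffixed `ko.ne.su:.pa:k` (4 syllables):
  Weights: 2 ne L, 3 su: H, 4 pa:k H.
  The penult (syllable 3, su:) is heavy, so it takes stress.
  → primary stress on syllable 3.

yes: 1→3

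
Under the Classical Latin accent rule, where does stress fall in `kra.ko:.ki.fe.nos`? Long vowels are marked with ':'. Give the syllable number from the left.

3

Classical Latin: stress the penult if heavy (long vowel or closed), else the antepenult.
Weights: 3 ki L, 4 fe L, 5 nos H.
The penult (syllable 4, fe) is light, so stress falls on the antepenult (syllable 3, ki).
Stress on syllable 3: kra.ko:.ˈki.fe.nos.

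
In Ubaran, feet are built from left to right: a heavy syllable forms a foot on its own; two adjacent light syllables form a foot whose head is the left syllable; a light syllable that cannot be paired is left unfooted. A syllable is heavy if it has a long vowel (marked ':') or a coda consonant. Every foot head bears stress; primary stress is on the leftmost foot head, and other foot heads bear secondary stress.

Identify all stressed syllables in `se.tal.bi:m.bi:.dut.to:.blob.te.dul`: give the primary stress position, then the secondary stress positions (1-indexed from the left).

Weights: 1 se L, 2 tal H, 3 bi:m H, 4 bi: H, 5 dut H, 6 to: H, 7 blob H, 8 te L, 9 dul H.
Parse left to right (heavy = foot alone; LL = one foot; stranded L unfooted): se (ˈtal) (ˈbi:m) (ˈbi:) (ˈdut) (ˈto:) (ˈblob) te (ˈdul).
Foot heads: 2, 3, 4, 5, 6, 7, 9.
Primary stress on the leftmost head = syllable 2.
Secondary stress on 3, 4, 5, 6, 7, 9: se.ˈtal.ˌbi:m.ˌbi:.ˌdut.ˌto:.ˌblob.te.ˌdul.

primary 2, secondary 3, 4, 5, 6, 7, 9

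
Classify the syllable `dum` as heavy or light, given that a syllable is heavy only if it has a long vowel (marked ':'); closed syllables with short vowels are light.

`dum`: short vowel, closed (coda /m/). Short vowel → light.

light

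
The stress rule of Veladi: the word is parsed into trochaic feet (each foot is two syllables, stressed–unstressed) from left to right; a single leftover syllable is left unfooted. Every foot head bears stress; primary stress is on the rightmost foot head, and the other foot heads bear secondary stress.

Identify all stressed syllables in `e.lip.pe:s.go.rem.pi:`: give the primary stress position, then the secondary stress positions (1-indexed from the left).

primary 5, secondary 1, 3

Parse left to right into trochaic (ˈσσ) feet: (ˈe.lip) (ˈpe:s.go) (ˈrem.pi:).
Foot heads (stressed positions): 1, 3, 5.
End Rule Rightmost: primary stress on the rightmost head = syllable 5.
Secondary stress on 1, 3: ˌe.lip.ˌpe:s.go.ˈrem.pi:.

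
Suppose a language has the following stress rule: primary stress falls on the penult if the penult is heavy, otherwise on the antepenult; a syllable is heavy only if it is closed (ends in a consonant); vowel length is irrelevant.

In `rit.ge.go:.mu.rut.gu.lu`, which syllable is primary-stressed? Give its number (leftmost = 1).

Weights: 5 rut H, 6 gu L, 7 lu L.
The penult (syllable 6, gu) is light, so stress falls on the antepenult (syllable 5, rut).
Primary stress: syllable 5 → rit.ge.go:.mu.ˈrut.gu.lu.

5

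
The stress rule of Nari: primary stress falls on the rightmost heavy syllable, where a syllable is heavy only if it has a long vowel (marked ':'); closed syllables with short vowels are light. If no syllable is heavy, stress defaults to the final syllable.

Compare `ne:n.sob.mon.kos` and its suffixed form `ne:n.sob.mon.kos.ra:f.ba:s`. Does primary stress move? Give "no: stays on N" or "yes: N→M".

Base `ne:n.sob.mon.kos` (4 syllables):
  Weights: 1 ne:n H, 2 sob L, 3 mon L, 4 kos L.
  Heavy syllables in the domain: 1. The rightmost is syllable 1 (ne:n).
  → primary stress on syllable 1.
Suffixed `ne:n.sob.mon.kos.ra:f.ba:s` (6 syllables):
  Weights: 1 ne:n H, 2 sob L, 3 mon L, 4 kos L, 5 ra:f H, 6 ba:s H.
  Heavy syllables in the domain: 1, 5, 6. The rightmost is syllable 6 (ba:s).
  → primary stress on syllable 6.

yes: 1→6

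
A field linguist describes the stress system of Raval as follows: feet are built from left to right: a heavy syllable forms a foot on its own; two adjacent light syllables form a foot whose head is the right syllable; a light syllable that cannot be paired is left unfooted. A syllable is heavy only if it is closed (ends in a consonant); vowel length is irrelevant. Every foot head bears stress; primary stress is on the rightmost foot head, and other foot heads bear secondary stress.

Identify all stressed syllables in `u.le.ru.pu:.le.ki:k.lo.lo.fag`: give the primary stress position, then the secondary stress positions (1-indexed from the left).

Weights: 1 u L, 2 le L, 3 ru L, 4 pu: L, 5 le L, 6 ki:k H, 7 lo L, 8 lo L, 9 fag H.
Parse left to right (heavy = foot alone; LL = one foot; stranded L unfooted): (u.ˈle) (ru.ˈpu:) le (ˈki:k) (lo.ˈlo) (ˈfag).
Foot heads: 2, 4, 6, 8, 9.
Primary stress on the rightmost head = syllable 9.
Secondary stress on 2, 4, 6, 8: u.ˌle.ru.ˌpu:.le.ˌki:k.lo.ˌlo.ˈfag.

primary 9, secondary 2, 4, 6, 8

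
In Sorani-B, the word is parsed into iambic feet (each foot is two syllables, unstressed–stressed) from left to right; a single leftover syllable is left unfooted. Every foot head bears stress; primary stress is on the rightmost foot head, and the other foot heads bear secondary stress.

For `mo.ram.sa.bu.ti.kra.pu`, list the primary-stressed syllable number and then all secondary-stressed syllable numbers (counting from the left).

primary 6, secondary 2, 4

Parse left to right into iambic (σˈσ) feet: (mo.ˈram) (sa.ˈbu) (ti.ˈkra) pu. Syllable 7 is left unfooted.
Foot heads (stressed positions): 2, 4, 6.
End Rule Rightmost: primary stress on the rightmost head = syllable 6.
Secondary stress on 2, 4: mo.ˌram.sa.ˌbu.ti.ˈkra.pu.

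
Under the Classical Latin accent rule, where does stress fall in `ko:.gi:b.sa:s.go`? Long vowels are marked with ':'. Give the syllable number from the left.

3

Classical Latin: stress the penult if heavy (long vowel or closed), else the antepenult.
Weights: 2 gi:b H, 3 sa:s H, 4 go L.
The penult (syllable 3, sa:s) is heavy, so it takes stress.
Stress on syllable 3: ko:.gi:b.ˈsa:s.go.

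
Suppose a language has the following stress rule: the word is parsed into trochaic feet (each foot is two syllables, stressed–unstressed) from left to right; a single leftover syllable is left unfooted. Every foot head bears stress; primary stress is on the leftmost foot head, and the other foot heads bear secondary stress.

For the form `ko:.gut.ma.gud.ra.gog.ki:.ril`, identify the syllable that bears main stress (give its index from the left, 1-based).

1

Parse left to right into trochaic (ˈσσ) feet: (ˈko:.gut) (ˈma.gud) (ˈra.gog) (ˈki:.ril).
Foot heads (stressed positions): 1, 3, 5, 7.
End Rule Leftmost: primary stress on the leftmost head = syllable 1.
Primary stress: syllable 1 → ˈko:.gut.ma.gud.ra.gog.ki:.ril.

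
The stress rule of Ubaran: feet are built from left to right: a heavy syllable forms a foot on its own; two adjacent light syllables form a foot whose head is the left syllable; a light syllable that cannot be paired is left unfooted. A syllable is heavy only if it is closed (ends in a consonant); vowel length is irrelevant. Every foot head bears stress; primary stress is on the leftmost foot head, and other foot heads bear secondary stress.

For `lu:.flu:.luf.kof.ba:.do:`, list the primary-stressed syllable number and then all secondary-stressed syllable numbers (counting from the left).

primary 1, secondary 3, 4, 5

Weights: 1 lu: L, 2 flu: L, 3 luf H, 4 kof H, 5 ba: L, 6 do: L.
Parse left to right (heavy = foot alone; LL = one foot; stranded L unfooted): (ˈlu:.flu:) (ˈluf) (ˈkof) (ˈba:.do:).
Foot heads: 1, 3, 4, 5.
Primary stress on the leftmost head = syllable 1.
Secondary stress on 3, 4, 5: ˈlu:.flu:.ˌluf.ˌkof.ˌba:.do:.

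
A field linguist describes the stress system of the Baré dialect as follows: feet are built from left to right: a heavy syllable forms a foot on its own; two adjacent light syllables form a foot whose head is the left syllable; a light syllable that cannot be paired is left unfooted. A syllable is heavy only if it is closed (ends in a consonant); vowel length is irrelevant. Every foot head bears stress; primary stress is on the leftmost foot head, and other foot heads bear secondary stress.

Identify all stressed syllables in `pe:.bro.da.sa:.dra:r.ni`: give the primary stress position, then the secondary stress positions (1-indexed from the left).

Weights: 1 pe: L, 2 bro L, 3 da L, 4 sa: L, 5 dra:r H, 6 ni L.
Parse left to right (heavy = foot alone; LL = one foot; stranded L unfooted): (ˈpe:.bro) (ˈda.sa:) (ˈdra:r) ni.
Foot heads: 1, 3, 5.
Primary stress on the leftmost head = syllable 1.
Secondary stress on 3, 5: ˈpe:.bro.ˌda.sa:.ˌdra:r.ni.

primary 1, secondary 3, 5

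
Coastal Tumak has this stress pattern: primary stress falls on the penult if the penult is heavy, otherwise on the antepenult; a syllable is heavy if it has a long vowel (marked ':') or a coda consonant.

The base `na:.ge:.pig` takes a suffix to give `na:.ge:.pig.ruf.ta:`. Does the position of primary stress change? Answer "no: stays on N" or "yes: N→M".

yes: 2→4

Base `na:.ge:.pig` (3 syllables):
  Weights: 1 na: H, 2 ge: H, 3 pig H.
  The penult (syllable 2, ge:) is heavy, so it takes stress.
  → primary stress on syllable 2.
Suffixed `na:.ge:.pig.ruf.ta:` (5 syllables):
  Weights: 3 pig H, 4 ruf H, 5 ta: H.
  The penult (syllable 4, ruf) is heavy, so it takes stress.
  → primary stress on syllable 4.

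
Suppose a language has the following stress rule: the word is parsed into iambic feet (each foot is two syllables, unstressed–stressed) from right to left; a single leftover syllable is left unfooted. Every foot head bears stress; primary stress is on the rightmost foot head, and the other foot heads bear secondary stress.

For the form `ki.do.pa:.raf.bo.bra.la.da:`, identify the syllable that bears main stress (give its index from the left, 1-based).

8

Parse right to left into iambic (σˈσ) feet: (ki.ˈdo) (pa:.ˈraf) (bo.ˈbra) (la.ˈda:).
Foot heads (stressed positions): 2, 4, 6, 8.
End Rule Rightmost: primary stress on the rightmost head = syllable 8.
Primary stress: syllable 8 → ki.do.pa:.raf.bo.bra.la.ˈda:.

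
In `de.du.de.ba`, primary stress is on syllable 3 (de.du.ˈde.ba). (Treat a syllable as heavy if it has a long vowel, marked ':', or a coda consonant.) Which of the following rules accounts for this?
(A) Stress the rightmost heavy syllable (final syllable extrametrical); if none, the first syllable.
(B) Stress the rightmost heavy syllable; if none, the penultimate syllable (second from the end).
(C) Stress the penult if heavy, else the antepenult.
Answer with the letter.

Rule A → syllable 1 (observed: 3).
Rule B → syllable 3 ✓.
Rule C → syllable 2 (observed: 3).

B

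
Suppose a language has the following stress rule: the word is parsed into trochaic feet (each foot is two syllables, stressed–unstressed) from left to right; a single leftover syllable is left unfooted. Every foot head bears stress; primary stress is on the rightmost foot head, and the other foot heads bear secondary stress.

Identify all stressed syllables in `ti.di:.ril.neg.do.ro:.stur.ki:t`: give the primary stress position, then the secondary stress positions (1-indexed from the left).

Parse left to right into trochaic (ˈσσ) feet: (ˈti.di:) (ˈril.neg) (ˈdo.ro:) (ˈstur.ki:t).
Foot heads (stressed positions): 1, 3, 5, 7.
End Rule Rightmost: primary stress on the rightmost head = syllable 7.
Secondary stress on 1, 3, 5: ˌti.di:.ˌril.neg.ˌdo.ro:.ˈstur.ki:t.

primary 7, secondary 1, 3, 5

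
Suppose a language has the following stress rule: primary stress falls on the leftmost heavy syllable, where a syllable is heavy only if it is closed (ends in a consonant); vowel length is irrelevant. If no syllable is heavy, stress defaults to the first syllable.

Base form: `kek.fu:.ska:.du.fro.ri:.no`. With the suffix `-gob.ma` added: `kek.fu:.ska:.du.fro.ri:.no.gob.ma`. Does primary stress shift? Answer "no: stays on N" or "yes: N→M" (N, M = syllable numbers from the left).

no: stays on 1

Base `kek.fu:.ska:.du.fro.ri:.no` (7 syllables):
  Weights: 1 kek H, 2 fu: L, 3 ska: L, 4 du L, 5 fro L, 6 ri: L, 7 no L.
  Heavy syllables in the domain: 1. The leftmost is syllable 1 (kek).
  → primary stress on syllable 1.
Suffixed `kek.fu:.ska:.du.fro.ri:.no.gob.ma` (9 syllables):
  Weights: 1 kek H, 2 fu: L, 3 ska: L, 4 du L, 5 fro L, 6 ri: L, 7 no L, 8 gob H, 9 ma L.
  Heavy syllables in the domain: 1, 8. The leftmost is syllable 1 (kek).
  → primary stress on syllable 1.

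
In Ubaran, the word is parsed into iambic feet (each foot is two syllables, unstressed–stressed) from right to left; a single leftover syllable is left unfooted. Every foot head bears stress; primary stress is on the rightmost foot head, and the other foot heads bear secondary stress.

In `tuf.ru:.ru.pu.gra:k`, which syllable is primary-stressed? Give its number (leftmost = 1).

Parse right to left into iambic (σˈσ) feet: tuf (ru:.ˈru) (pu.ˈgra:k). Syllable 1 is left unfooted.
Foot heads (stressed positions): 3, 5.
End Rule Rightmost: primary stress on the rightmost head = syllable 5.
Primary stress: syllable 5 → tuf.ru:.ru.pu.ˈgra:k.

5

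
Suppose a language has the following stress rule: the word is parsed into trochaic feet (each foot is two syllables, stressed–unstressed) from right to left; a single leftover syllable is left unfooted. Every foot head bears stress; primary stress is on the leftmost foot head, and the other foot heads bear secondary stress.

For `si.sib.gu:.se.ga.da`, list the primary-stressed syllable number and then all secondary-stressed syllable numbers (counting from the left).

primary 1, secondary 3, 5

Parse right to left into trochaic (ˈσσ) feet: (ˈsi.sib) (ˈgu:.se) (ˈga.da).
Foot heads (stressed positions): 1, 3, 5.
End Rule Leftmost: primary stress on the leftmost head = syllable 1.
Secondary stress on 3, 5: ˈsi.sib.ˌgu:.se.ˌga.da.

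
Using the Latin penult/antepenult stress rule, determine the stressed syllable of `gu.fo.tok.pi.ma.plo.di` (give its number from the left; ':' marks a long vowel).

5

Classical Latin: stress the penult if heavy (long vowel or closed), else the antepenult.
Weights: 5 ma L, 6 plo L, 7 di L.
The penult (syllable 6, plo) is light, so stress falls on the antepenult (syllable 5, ma).
Stress on syllable 5: gu.fo.tok.pi.ˈma.plo.di.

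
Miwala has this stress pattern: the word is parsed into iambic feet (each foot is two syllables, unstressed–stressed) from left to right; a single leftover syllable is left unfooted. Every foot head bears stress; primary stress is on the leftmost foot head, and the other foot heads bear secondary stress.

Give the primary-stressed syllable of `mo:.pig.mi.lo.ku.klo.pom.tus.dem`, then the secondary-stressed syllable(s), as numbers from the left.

Parse left to right into iambic (σˈσ) feet: (mo:.ˈpig) (mi.ˈlo) (ku.ˈklo) (pom.ˈtus) dem. Syllable 9 is left unfooted.
Foot heads (stressed positions): 2, 4, 6, 8.
End Rule Leftmost: primary stress on the leftmost head = syllable 2.
Secondary stress on 4, 6, 8: mo:.ˈpig.mi.ˌlo.ku.ˌklo.pom.ˌtus.dem.

primary 2, secondary 4, 6, 8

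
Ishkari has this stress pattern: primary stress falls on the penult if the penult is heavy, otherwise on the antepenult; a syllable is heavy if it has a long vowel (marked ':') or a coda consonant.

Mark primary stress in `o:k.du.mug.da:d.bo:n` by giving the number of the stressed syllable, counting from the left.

4

Weights: 3 mug H, 4 da:d H, 5 bo:n H.
The penult (syllable 4, da:d) is heavy, so it takes stress.
Primary stress: syllable 4 → o:k.du.mug.ˈda:d.bo:n.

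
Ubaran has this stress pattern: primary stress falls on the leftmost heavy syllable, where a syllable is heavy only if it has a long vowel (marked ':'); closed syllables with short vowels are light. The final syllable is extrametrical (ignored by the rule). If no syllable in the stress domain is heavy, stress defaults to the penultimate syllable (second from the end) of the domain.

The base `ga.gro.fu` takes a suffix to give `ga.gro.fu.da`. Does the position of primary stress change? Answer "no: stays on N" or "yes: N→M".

Base `ga.gro.fu` (3 syllables):
  The final syllable (3, fu) is extrametrical; the stress domain is syllables 1–2.
  Weights: 1 ga L, 2 gro L.
  No heavy syllable in the domain; default to the penultimate syllable (second from the end) of the domain = syllable 1.
  → primary stress on syllable 1.
Suffixed `ga.gro.fu.da` (4 syllables):
  The final syllable (4, da) is extrametrical; the stress domain is syllables 1–3.
  Weights: 1 ga L, 2 gro L, 3 fu L.
  No heavy syllable in the domain; default to the penultimate syllable (second from the end) of the domain = syllable 2.
  → primary stress on syllable 2.

yes: 1→2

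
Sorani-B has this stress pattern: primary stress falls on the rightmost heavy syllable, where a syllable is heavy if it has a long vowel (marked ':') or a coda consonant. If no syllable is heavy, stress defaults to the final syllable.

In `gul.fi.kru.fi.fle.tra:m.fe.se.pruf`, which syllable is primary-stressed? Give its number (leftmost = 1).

Weights: 1 gul H, 2 fi L, 3 kru L, 4 fi L, 5 fle L, 6 tra:m H, 7 fe L, 8 se L, 9 pruf H.
Heavy syllables in the domain: 1, 6, 9. The rightmost is syllable 9 (pruf).
Primary stress: syllable 9 → gul.fi.kru.fi.fle.tra:m.fe.se.ˈpruf.

9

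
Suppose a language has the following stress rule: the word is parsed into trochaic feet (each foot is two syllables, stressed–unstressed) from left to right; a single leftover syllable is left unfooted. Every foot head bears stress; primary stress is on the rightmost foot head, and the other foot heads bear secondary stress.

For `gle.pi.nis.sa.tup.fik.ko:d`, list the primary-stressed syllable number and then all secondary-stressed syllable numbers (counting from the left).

Parse left to right into trochaic (ˈσσ) feet: (ˈgle.pi) (ˈnis.sa) (ˈtup.fik) ko:d. Syllable 7 is left unfooted.
Foot heads (stressed positions): 1, 3, 5.
End Rule Rightmost: primary stress on the rightmost head = syllable 5.
Secondary stress on 1, 3: ˌgle.pi.ˌnis.sa.ˈtup.fik.ko:d.

primary 5, secondary 1, 3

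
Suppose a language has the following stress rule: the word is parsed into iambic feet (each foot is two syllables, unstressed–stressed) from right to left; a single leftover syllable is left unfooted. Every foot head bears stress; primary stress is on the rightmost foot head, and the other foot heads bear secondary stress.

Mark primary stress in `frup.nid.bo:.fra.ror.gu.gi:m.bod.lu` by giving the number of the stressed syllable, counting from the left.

Parse right to left into iambic (σˈσ) feet: frup (nid.ˈbo:) (fra.ˈror) (gu.ˈgi:m) (bod.ˈlu). Syllable 1 is left unfooted.
Foot heads (stressed positions): 3, 5, 7, 9.
End Rule Rightmost: primary stress on the rightmost head = syllable 9.
Primary stress: syllable 9 → frup.nid.bo:.fra.ror.gu.gi:m.bod.ˈlu.

9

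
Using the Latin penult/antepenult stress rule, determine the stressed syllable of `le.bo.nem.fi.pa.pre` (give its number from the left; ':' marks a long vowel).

Classical Latin: stress the penult if heavy (long vowel or closed), else the antepenult.
Weights: 4 fi L, 5 pa L, 6 pre L.
The penult (syllable 5, pa) is light, so stress falls on the antepenult (syllable 4, fi).
Stress on syllable 4: le.bo.nem.ˈfi.pa.pre.

4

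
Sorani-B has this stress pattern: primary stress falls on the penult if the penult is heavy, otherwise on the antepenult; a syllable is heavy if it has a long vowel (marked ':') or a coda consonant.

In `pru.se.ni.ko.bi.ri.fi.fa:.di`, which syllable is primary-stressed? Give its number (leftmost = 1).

Weights: 7 fi L, 8 fa: H, 9 di L.
The penult (syllable 8, fa:) is heavy, so it takes stress.
Primary stress: syllable 8 → pru.se.ni.ko.bi.ri.fi.ˈfa:.di.

8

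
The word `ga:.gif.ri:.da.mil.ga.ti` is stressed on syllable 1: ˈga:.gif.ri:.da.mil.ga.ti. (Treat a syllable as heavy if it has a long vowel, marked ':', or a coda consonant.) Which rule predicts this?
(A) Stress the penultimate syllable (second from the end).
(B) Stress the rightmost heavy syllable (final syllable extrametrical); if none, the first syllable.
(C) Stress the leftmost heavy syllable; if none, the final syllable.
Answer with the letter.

C

Rule A → syllable 6 (observed: 1).
Rule B → syllable 5 (observed: 1).
Rule C → syllable 1 ✓.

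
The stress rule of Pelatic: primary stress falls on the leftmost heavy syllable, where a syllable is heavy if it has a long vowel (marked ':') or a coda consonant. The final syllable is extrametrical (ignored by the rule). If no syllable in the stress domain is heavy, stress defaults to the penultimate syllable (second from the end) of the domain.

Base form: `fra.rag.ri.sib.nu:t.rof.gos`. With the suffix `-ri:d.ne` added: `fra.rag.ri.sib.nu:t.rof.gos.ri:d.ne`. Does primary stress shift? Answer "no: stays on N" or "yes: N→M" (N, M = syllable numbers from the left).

Base `fra.rag.ri.sib.nu:t.rof.gos` (7 syllables):
  The final syllable (7, gos) is extrametrical; the stress domain is syllables 1–6.
  Weights: 1 fra L, 2 rag H, 3 ri L, 4 sib H, 5 nu:t H, 6 rof H.
  Heavy syllables in the domain: 2, 4, 5, 6. The leftmost is syllable 2 (rag).
  → primary stress on syllable 2.
Suffixed `fra.rag.ri.sib.nu:t.rof.gos.ri:d.ne` (9 syllables):
  The final syllable (9, ne) is extrametrical; the stress domain is syllables 1–8.
  Weights: 1 fra L, 2 rag H, 3 ri L, 4 sib H, 5 nu:t H, 6 rof H, 7 gos H, 8 ri:d H.
  Heavy syllables in the domain: 2, 4, 5, 6, 7, 8. The leftmost is syllable 2 (rag).
  → primary stress on syllable 2.

no: stays on 2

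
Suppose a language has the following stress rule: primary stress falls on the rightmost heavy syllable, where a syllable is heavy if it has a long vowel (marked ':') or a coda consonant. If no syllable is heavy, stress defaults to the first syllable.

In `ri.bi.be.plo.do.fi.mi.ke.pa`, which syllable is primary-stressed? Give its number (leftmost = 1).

Weights: 1 ri L, 2 bi L, 3 be L, 4 plo L, 5 do L, 6 fi L, 7 mi L, 8 ke L, 9 pa L.
No heavy syllable in the domain; default to the first syllable = syllable 1.
Primary stress: syllable 1 → ˈri.bi.be.plo.do.fi.mi.ke.pa.

1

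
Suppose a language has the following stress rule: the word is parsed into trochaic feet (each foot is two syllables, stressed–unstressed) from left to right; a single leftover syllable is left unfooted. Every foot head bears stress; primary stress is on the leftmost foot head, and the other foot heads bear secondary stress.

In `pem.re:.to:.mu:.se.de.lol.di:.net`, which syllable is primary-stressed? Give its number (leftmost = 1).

1

Parse left to right into trochaic (ˈσσ) feet: (ˈpem.re:) (ˈto:.mu:) (ˈse.de) (ˈlol.di:) net. Syllable 9 is left unfooted.
Foot heads (stressed positions): 1, 3, 5, 7.
End Rule Leftmost: primary stress on the leftmost head = syllable 1.
Primary stress: syllable 1 → ˈpem.re:.to:.mu:.se.de.lol.di:.net.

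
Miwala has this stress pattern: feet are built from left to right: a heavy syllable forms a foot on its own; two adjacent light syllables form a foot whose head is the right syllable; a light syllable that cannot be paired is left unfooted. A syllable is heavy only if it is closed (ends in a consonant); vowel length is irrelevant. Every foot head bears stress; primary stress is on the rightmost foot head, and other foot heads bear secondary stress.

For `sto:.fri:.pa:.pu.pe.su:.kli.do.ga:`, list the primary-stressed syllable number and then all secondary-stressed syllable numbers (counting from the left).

Weights: 1 sto: L, 2 fri: L, 3 pa: L, 4 pu L, 5 pe L, 6 su: L, 7 kli L, 8 do L, 9 ga: L.
Parse left to right (heavy = foot alone; LL = one foot; stranded L unfooted): (sto:.ˈfri:) (pa:.ˈpu) (pe.ˈsu:) (kli.ˈdo) ga:.
Foot heads: 2, 4, 6, 8.
Primary stress on the rightmost head = syllable 8.
Secondary stress on 2, 4, 6: sto:.ˌfri:.pa:.ˌpu.pe.ˌsu:.kli.ˈdo.ga:.

primary 8, secondary 2, 4, 6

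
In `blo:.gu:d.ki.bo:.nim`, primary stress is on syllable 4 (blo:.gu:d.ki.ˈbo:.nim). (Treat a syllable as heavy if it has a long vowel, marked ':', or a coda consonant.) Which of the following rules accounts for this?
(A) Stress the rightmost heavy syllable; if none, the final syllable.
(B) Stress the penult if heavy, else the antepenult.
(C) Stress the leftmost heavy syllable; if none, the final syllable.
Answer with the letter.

B

Rule A → syllable 5 (observed: 4).
Rule B → syllable 4 ✓.
Rule C → syllable 1 (observed: 4).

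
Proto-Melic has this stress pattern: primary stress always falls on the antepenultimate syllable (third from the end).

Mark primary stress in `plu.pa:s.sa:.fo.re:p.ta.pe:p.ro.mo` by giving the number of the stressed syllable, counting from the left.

7

The word has 9 syllables; the antepenultimate syllable (third from the end) is syllable 7 (pe:p).
Primary stress: syllable 7 → plu.pa:s.sa:.fo.re:p.ta.ˈpe:p.ro.mo.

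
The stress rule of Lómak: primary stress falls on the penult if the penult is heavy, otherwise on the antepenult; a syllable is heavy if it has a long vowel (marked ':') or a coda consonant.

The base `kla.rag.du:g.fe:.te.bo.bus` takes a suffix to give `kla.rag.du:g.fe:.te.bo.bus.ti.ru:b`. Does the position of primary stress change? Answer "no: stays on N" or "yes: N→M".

yes: 5→7

Base `kla.rag.du:g.fe:.te.bo.bus` (7 syllables):
  Weights: 5 te L, 6 bo L, 7 bus H.
  The penult (syllable 6, bo) is light, so stress falls on the antepenult (syllable 5, te).
  → primary stress on syllable 5.
Suffixed `kla.rag.du:g.fe:.te.bo.bus.ti.ru:b` (9 syllables):
  Weights: 7 bus H, 8 ti L, 9 ru:b H.
  The penult (syllable 8, ti) is light, so stress falls on the antepenult (syllable 7, bus).
  → primary stress on syllable 7.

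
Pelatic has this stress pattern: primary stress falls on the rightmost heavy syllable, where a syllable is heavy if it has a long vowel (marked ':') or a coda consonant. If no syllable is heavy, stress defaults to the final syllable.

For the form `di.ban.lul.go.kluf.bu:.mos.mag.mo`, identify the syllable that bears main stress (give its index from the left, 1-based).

8

Weights: 1 di L, 2 ban H, 3 lul H, 4 go L, 5 kluf H, 6 bu: H, 7 mos H, 8 mag H, 9 mo L.
Heavy syllables in the domain: 2, 3, 5, 6, 7, 8. The rightmost is syllable 8 (mag).
Primary stress: syllable 8 → di.ban.lul.go.kluf.bu:.mos.ˈmag.mo.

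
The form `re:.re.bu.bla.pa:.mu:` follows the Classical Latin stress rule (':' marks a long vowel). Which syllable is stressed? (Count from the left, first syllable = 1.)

Classical Latin: stress the penult if heavy (long vowel or closed), else the antepenult.
Weights: 4 bla L, 5 pa: H, 6 mu: H.
The penult (syllable 5, pa:) is heavy, so it takes stress.
Stress on syllable 5: re:.re.bu.bla.ˈpa:.mu:.

5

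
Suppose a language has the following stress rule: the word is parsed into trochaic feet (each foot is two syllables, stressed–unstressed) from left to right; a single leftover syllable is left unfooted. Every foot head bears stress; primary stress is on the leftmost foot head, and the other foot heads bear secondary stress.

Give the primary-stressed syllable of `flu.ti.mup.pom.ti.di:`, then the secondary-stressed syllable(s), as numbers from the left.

primary 1, secondary 3, 5

Parse left to right into trochaic (ˈσσ) feet: (ˈflu.ti) (ˈmup.pom) (ˈti.di:).
Foot heads (stressed positions): 1, 3, 5.
End Rule Leftmost: primary stress on the leftmost head = syllable 1.
Secondary stress on 3, 5: ˈflu.ti.ˌmup.pom.ˌti.di:.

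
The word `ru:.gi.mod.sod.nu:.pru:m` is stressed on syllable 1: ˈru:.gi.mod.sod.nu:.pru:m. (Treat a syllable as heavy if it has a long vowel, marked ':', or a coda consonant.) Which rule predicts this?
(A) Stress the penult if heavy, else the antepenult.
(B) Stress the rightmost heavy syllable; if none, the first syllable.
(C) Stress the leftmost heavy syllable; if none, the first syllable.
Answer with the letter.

C

Rule A → syllable 5 (observed: 1).
Rule B → syllable 6 (observed: 1).
Rule C → syllable 1 ✓.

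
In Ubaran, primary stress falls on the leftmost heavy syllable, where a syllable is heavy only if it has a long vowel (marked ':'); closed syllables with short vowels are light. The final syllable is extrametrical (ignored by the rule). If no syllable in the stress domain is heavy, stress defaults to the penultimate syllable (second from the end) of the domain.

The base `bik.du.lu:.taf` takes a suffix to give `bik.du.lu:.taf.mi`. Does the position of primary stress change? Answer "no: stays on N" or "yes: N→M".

no: stays on 3

Base `bik.du.lu:.taf` (4 syllables):
  The final syllable (4, taf) is extrametrical; the stress domain is syllables 1–3.
  Weights: 1 bik L, 2 du L, 3 lu: H.
  Heavy syllables in the domain: 3. The leftmost is syllable 3 (lu:).
  → primary stress on syllable 3.
Suffixed `bik.du.lu:.taf.mi` (5 syllables):
  The final syllable (5, mi) is extrametrical; the stress domain is syllables 1–4.
  Weights: 1 bik L, 2 du L, 3 lu: H, 4 taf L.
  Heavy syllables in the domain: 3. The leftmost is syllable 3 (lu:).
  → primary stress on syllable 3.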